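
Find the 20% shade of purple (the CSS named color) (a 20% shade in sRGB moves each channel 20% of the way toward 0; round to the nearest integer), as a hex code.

#660066

CSS purple is rgb(128, 0, 128).
Lerp each channel 20% toward 0:
  R: 128 + 0.2×(0−128) = 128 − 25.6 = 102.4 → 102
  G: 0 + 0.2×(0−0) = 0 + 0 = 0 → 0
  B: 128 + 0.2×(0−128) = 128 − 25.6 = 102.4 → 102
rgb(102, 0, 102) = #660066.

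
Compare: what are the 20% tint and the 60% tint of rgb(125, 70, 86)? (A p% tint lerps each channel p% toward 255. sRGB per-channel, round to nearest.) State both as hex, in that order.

#976b78, #cbb5bb

20% tint:
  R: 125 + 0.2×(255−125) = 125 + 26 = 151 → 151
  G: 70 + 37 = 107 → 107
  B: 86 + 33.8 = 119.8 → 120
  → #976b78
60% tint:
  R: 125 + 0.6×(255−125) = 125 + 78 = 203 → 203
  G: 70 + 111 = 181 → 181
  B: 86 + 0.6×(255−86) = 86 + 101.4 = 187.4 → 187
  → #cbb5bb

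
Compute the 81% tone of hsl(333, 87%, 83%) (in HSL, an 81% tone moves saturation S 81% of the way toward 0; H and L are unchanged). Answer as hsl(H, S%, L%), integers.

S moves 81% from 87 toward 0: 87 − 70.47 = 16.53 → 17.
H and L are unchanged.

hsl(333, 17%, 83%)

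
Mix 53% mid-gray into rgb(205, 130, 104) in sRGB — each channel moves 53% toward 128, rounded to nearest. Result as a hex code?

Per channel, c → c + 0.53(128 − c):
  R: 205 + 0.53×(128−205) = 205 − 40.81 = 164.19 → 164
  G: 130 − 1.06 = 128.94 → 129
  B: 104 + 0.53×(128−104) = 104 + 12.72 = 116.72 → 117
rgb(164, 129, 117) = #A48175.

#A48175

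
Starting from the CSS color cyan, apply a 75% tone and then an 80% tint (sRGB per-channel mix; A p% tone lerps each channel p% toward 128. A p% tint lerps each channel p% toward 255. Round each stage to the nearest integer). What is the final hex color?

#DFECEC

CSS cyan is rgb(0, 255, 255).
Per channel, c → c + 0.75(128 − c):
  R: 0 + 0.75×(128−0) = 0 + 96 = 96 → 96
  G: 255 + 0.75×(128−255) = 255 − 95.25 = 159.75 → 160
  B: 255 − 95.25 = 159.75 → 160
After the tone: rgb(96, 160, 160) = #60A0A0.
An 80% tint moves each channel 80% toward 255:
  R: 96 + 127.2 = 223.2 → 223
  G: 160 + 0.8×(255−160) = 160 + 76 = 236 → 236
  B: 160 + 0.8×(255−160) = 160 + 76 = 236 → 236
rgb(223, 236, 236) = #DFECEC.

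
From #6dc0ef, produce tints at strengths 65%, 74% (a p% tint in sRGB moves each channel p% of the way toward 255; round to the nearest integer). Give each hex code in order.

#cce9f9, #d9effb

#6dc0ef is rgb(109, 192, 239).
65%: (109 + 94.9 = 203.9→204, 192 + 40.95 = 232.95→233, 239 + 10.4 = 249.4→249) → #cce9f9
74%: (109 + 108.04 = 217.04→217, 192 + 46.62 = 238.62→239, 239 + 11.84 = 250.84→251) → #d9effb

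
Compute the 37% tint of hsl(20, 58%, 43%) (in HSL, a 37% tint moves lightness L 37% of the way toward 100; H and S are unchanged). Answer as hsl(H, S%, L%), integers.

L moves 37% from 43 toward 100: 43 + 21.09 = 64.09 → 64.
H and S are unchanged.

hsl(20, 58%, 64%)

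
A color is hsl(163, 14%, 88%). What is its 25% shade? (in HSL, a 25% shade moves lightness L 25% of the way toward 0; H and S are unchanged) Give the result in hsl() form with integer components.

L moves 25% from 88 toward 0: 88 − 22 = 66 → 66.
H and S are unchanged.

hsl(163, 14%, 66%)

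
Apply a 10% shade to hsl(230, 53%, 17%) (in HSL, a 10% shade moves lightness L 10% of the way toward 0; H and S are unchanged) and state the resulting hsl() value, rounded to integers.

hsl(230, 53%, 15%)

L moves 10% from 17 toward 0: 17 − 1.7 = 15.3 → 15.
H and S are unchanged.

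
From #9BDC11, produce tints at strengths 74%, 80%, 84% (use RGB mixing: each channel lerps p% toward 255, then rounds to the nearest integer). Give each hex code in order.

#E5F6C1, #EBF8CF, #EFF9D9

#9BDC11 is rgb(155, 220, 17).
74%: (155 + 74 = 229→229, 220 + 25.9 = 245.9→246, 17 + 176.12 = 193.12→193) → #E5F6C1
80%: (155 + 80 = 235→235, 220 + 28 = 248→248, 17 + 190.4 = 207.4→207) → #EBF8CF
84%: (155 + 84 = 239→239, 220 + 29.4 = 249.4→249, 17 + 199.92 = 216.92→217) → #EFF9D9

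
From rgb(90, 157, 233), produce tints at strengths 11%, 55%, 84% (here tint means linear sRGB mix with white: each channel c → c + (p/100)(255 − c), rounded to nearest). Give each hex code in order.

11%: (90 + 18.15 = 108.15→108, 157 + 10.78 = 167.78→168, 233 + 2.42 = 235.42→235) → #6CA8EB
55%: (90 + 90.75 = 180.75→181, 157 + 53.9 = 210.9→211, 233 + 12.1 = 245.1→245) → #B5D3F5
84%: (90 + 138.6 = 228.6→229, 157 + 82.32 = 239.32→239, 233 + 18.48 = 251.48→251) → #E5EFFB

#6CA8EB, #B5D3F5, #E5EFFB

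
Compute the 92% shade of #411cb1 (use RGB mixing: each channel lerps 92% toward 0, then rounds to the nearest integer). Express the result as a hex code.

#411cb1 is rgb(65, 28, 177).
A 92% shade moves each channel 92% toward 0:
  R: 65 + 0.92×(0−65) = 65 − 59.8 = 5.2 → 5
  G: 28 + 0.92×(0−28) = 28 − 25.76 = 2.24 → 2
  B: 177 + 0.92×(0−177) = 177 − 162.84 = 14.16 → 14
rgb(5, 2, 14) = #05020e.

#05020e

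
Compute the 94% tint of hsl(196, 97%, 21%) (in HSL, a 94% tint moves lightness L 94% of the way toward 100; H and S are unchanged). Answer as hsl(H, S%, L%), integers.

L moves 94% from 21 toward 100: 21 + 74.26 = 95.26 → 95.
H and S are unchanged.

hsl(196, 97%, 95%)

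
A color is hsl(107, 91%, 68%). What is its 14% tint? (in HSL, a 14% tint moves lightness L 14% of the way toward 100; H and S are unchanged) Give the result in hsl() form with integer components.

L moves 14% from 68 toward 100: 68 + 4.48 = 72.48 → 72.
H and S are unchanged.

hsl(107, 91%, 72%)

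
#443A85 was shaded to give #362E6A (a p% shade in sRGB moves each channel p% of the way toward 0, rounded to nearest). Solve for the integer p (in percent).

#443A85 is rgb(68, 58, 133); #362E6A is rgb(54, 46, 106).
On the B channel (widest range): 106 ≈ 133 + (p/100)(0 − 133), so p ≈ 100×(106 − 133)/(0 − 133) = -2700/-133 = 20.30.
p = 20 reproduces all three channels after rounding.

20%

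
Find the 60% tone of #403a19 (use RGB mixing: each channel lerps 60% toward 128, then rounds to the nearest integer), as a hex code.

#666457

#403a19 is rgb(64, 58, 25).
A 60% tone moves each channel 60% toward 128:
  R: 64 + 38.4 = 102.4 → 102
  G: 58 + 42 = 100 → 100
  B: 25 + 0.6×(128−25) = 25 + 61.8 = 86.8 → 87
rgb(102, 100, 87) = #666457.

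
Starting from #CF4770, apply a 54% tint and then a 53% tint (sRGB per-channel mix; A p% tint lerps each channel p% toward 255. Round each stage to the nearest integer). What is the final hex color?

#CF4770 is rgb(207, 71, 112).
A 54% tint moves each channel 54% toward 255:
  R: 207 + 0.54×(255−207) = 207 + 25.92 = 232.92 → 233
  G: 71 + 0.54×(255−71) = 71 + 99.36 = 170.36 → 170
  B: 112 + 0.54×(255−112) = 112 + 77.22 = 189.22 → 189
After the tint: rgb(233, 170, 189) = #E9AABD.
Per channel, c → c + 0.53(255 − c):
  R: 233 + 11.66 = 244.66 → 245
  G: 170 + 45.05 = 215.05 → 215
  B: 189 + 0.53×(255−189) = 189 + 34.98 = 223.98 → 224
rgb(245, 215, 224) = #F5D7E0.

#F5D7E0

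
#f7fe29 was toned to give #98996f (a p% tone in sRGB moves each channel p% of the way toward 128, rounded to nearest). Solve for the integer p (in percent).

#f7fe29 is rgb(247, 254, 41); #98996f is rgb(152, 153, 111).
On the G channel (widest range): 153 ≈ 254 + (p/100)(128 − 254), so p ≈ 100×(153 − 254)/(128 − 254) = -10100/-126 = 80.16.
p = 80 reproduces all three channels after rounding.

80%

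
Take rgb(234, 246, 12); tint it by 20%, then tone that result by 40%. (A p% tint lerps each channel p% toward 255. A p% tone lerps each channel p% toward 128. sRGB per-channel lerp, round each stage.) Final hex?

Lerp each channel 20% toward 255:
  R: 234 + 0.2×(255−234) = 234 + 4.2 = 238.2 → 238
  G: 246 + 1.8 = 247.8 → 248
  B: 12 + 0.2×(255−12) = 12 + 48.6 = 60.6 → 61
After the tint: rgb(238, 248, 61) = #EEF83D.
Lerp each channel 40% toward 128:
  R: 238 + 0.4×(128−238) = 238 − 44 = 194 → 194
  G: 248 + 0.4×(128−248) = 248 − 48 = 200 → 200
  B: 61 + 0.4×(128−61) = 61 + 26.8 = 87.8 → 88
rgb(194, 200, 88) = #C2C858.

#C2C858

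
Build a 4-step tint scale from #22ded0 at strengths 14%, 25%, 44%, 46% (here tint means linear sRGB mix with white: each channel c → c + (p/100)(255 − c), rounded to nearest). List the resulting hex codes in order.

#22ded0 is rgb(34, 222, 208).
14%: (34 + 30.94 = 64.94→65, 222 + 4.62 = 226.62→227, 208 + 6.58 = 214.58→215) → #41e3d7
25%: (34 + 55.25 = 89.25→89, 222 + 8.25 = 230.25→230, 208 + 11.75 = 219.75→220) → #59e6dc
44%: (34 + 97.24 = 131.24→131, 222 + 14.52 = 236.52→237, 208 + 20.68 = 228.68→229) → #83ede5
46%: (34 + 101.66 = 135.66→136, 222 + 15.18 = 237.18→237, 208 + 21.62 = 229.62→230) → #88ede6

#41e3d7, #59e6dc, #83ede5, #88ede6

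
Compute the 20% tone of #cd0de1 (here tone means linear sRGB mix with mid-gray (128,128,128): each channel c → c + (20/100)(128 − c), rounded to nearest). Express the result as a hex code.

#be24ce

#cd0de1 is rgb(205, 13, 225).
A 20% tone moves each channel 20% toward 128:
  R: 205 + 0.2×(128−205) = 205 − 15.4 = 189.6 → 190
  G: 13 + 0.2×(128−13) = 13 + 23 = 36 → 36
  B: 225 + 0.2×(128−225) = 225 − 19.4 = 205.6 → 206
rgb(190, 36, 206) = #be24ce.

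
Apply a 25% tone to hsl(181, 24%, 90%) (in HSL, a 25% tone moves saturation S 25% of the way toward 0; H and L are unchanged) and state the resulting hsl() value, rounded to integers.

S moves 25% from 24 toward 0: 24 − 6 = 18 → 18.
H and L are unchanged.

hsl(181, 18%, 90%)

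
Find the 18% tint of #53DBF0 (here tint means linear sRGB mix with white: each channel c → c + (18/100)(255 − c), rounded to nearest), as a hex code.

#72E1F3

#53DBF0 is rgb(83, 219, 240).
An 18% tint moves each channel 18% toward 255:
  R: 83 + 0.18×(255−83) = 83 + 30.96 = 113.96 → 114
  G: 219 + 0.18×(255−219) = 219 + 6.48 = 225.48 → 225
  B: 240 + 2.7 = 242.7 → 243
rgb(114, 225, 243) = #72E1F3.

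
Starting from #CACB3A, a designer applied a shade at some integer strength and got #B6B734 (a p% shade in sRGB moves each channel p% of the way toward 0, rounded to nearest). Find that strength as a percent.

#CACB3A is rgb(202, 203, 58); #B6B734 is rgb(182, 183, 52).
On the G channel (widest range): 183 ≈ 203 + (p/100)(0 − 203), so p ≈ 100×(183 − 203)/(0 − 203) = -2000/-203 = 9.85.
p = 10 reproduces all three channels after rounding.

10%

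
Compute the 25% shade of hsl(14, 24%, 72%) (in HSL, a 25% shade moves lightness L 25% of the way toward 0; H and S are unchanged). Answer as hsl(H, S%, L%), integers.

hsl(14, 24%, 54%)

L moves 25% from 72 toward 0: 72 − 18 = 54 → 54.
H and S are unchanged.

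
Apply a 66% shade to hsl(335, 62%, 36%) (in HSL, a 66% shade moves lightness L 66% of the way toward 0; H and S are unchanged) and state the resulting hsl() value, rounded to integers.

hsl(335, 62%, 12%)

L moves 66% from 36 toward 0: 36 − 23.76 = 12.24 → 12.
H and S are unchanged.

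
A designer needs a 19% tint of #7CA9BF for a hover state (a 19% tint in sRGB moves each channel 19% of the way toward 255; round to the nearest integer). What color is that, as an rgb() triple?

rgb(149, 185, 203)

#7CA9BF is rgb(124, 169, 191).
Per channel, c → c + 0.19(255 − c):
  R: 124 + 0.19×(255−124) = 124 + 24.89 = 148.89 → 149
  G: 169 + 16.34 = 185.34 → 185
  B: 191 + 0.19×(255−191) = 191 + 12.16 = 203.16 → 203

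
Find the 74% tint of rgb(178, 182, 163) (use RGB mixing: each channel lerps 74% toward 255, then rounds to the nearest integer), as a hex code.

#EBECE7

A 74% tint moves each channel 74% toward 255:
  R: 178 + 0.74×(255−178) = 178 + 56.98 = 234.98 → 235
  G: 182 + 0.74×(255−182) = 182 + 54.02 = 236.02 → 236
  B: 163 + 0.74×(255−163) = 163 + 68.08 = 231.08 → 231
rgb(235, 236, 231) = #EBECE7.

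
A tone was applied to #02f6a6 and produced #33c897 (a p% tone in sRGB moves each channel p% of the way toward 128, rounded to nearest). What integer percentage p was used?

39%

#02f6a6 is rgb(2, 246, 166); #33c897 is rgb(51, 200, 151).
On the R channel (widest range): 51 ≈ 2 + (p/100)(128 − 2), so p ≈ 100×(51 − 2)/(128 − 2) = 4900/126 = 38.89.
p = 39 reproduces all three channels after rounding.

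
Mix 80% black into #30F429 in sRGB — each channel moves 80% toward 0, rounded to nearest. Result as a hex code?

#30F429 is rgb(48, 244, 41).
Per channel, c → c + 0.8(0 − c):
  R: 48 + 0.8×(0−48) = 48 − 38.4 = 9.6 → 10
  G: 244 − 195.2 = 48.8 → 49
  B: 41 + 0.8×(0−41) = 41 − 32.8 = 8.2 → 8
rgb(10, 49, 8) = #0A3108.

#0A3108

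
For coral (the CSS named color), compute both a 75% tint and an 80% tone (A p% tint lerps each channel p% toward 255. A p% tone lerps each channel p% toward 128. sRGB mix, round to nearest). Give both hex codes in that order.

CSS coral is rgb(255, 127, 80).
75% tint:
  R: 255 + 0.75×(255−255) = 255 + 0 = 255 → 255
  G: 127 + 96 = 223 → 223
  B: 80 + 131.25 = 211.25 → 211
  → #FFDFD3
80% tone:
  R: 255 + 0.8×(128−255) = 255 − 101.6 = 153.4 → 153
  G: 127 + 0.8×(128−127) = 127 + 0.8 = 127.8 → 128
  B: 80 + 38.4 = 118.4 → 118
  → #998076

#FFDFD3, #998076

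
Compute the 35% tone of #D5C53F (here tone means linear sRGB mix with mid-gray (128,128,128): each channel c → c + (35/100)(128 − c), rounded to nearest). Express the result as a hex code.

#D5C53F is rgb(213, 197, 63).
A 35% tone moves each channel 35% toward 128:
  R: 213 + 0.35×(128−213) = 213 − 29.75 = 183.25 → 183
  G: 197 − 24.15 = 172.85 → 173
  B: 63 + 0.35×(128−63) = 63 + 22.75 = 85.75 → 86
rgb(183, 173, 86) = #B7AD56.

#B7AD56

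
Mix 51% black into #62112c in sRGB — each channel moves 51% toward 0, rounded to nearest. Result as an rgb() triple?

#62112c is rgb(98, 17, 44).
A 51% shade moves each channel 51% toward 0:
  R: 98 − 49.98 = 48.02 → 48
  G: 17 − 8.67 = 8.33 → 8
  B: 44 − 22.44 = 21.56 → 22

rgb(48, 8, 22)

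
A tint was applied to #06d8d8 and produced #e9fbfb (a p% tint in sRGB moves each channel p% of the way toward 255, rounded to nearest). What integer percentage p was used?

#06d8d8 is rgb(6, 216, 216); #e9fbfb is rgb(233, 251, 251).
On the R channel (widest range): 233 ≈ 6 + (p/100)(255 − 6), so p ≈ 100×(233 − 6)/(255 − 6) = 22700/249 = 91.16.
p = 91 reproduces all three channels after rounding.

91%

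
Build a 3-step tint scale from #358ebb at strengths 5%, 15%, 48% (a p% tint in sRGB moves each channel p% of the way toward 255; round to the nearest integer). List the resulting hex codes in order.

#358ebb is rgb(53, 142, 187).
5%: (53 + 10.1 = 63.1→63, 142 + 5.65 = 147.65→148, 187 + 3.4 = 190.4→190) → #3f94be
15%: (53 + 30.3 = 83.3→83, 142 + 16.95 = 158.95→159, 187 + 10.2 = 197.2→197) → #539fc5
48%: (53 + 96.96 = 149.96→150, 142 + 54.24 = 196.24→196, 187 + 32.64 = 219.64→220) → #96c4dc

#3f94be, #539fc5, #96c4dc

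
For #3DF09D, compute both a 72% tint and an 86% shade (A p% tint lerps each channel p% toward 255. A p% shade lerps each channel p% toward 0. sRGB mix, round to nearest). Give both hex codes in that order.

#C9FBE4, #092216

#3DF09D is rgb(61, 240, 157).
72% tint:
  R: 61 + 0.72×(255−61) = 61 + 139.68 = 200.68 → 201
  G: 240 + 0.72×(255−240) = 240 + 10.8 = 250.8 → 251
  B: 157 + 0.72×(255−157) = 157 + 70.56 = 227.56 → 228
  → #C9FBE4
86% shade:
  R: 61 − 52.46 = 8.54 → 9
  G: 240 − 206.4 = 33.6 → 34
  B: 157 + 0.86×(0−157) = 157 − 135.02 = 21.98 → 22
  → #092216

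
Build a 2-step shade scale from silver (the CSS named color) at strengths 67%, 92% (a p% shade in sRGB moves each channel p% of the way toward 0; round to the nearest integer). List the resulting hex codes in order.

#3F3F3F, #0F0F0F

CSS silver is rgb(192, 192, 192).
67%: (192 − 128.64 = 63.36→63, 192 − 128.64 = 63.36→63, 192 − 128.64 = 63.36→63) → #3F3F3F
92%: (192 − 176.64 = 15.36→15, 192 − 176.64 = 15.36→15, 192 − 176.64 = 15.36→15) → #0F0F0F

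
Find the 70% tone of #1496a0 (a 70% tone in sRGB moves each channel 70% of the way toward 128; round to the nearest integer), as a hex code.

#1496a0 is rgb(20, 150, 160).
Lerp each channel 70% toward 128:
  R: 20 + 0.7×(128−20) = 20 + 75.6 = 95.6 → 96
  G: 150 − 15.4 = 134.6 → 135
  B: 160 + 0.7×(128−160) = 160 − 22.4 = 137.6 → 138
rgb(96, 135, 138) = #60878a.

#60878a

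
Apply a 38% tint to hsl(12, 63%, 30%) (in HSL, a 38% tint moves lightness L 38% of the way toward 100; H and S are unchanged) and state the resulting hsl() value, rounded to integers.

L moves 38% from 30 toward 100: 30 + 26.6 = 56.6 → 57.
H and S are unchanged.

hsl(12, 63%, 57%)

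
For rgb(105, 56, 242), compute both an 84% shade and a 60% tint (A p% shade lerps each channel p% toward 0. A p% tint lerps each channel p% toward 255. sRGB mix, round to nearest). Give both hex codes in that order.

84% shade:
  R: 105 + 0.84×(0−105) = 105 − 88.2 = 16.8 → 17
  G: 56 − 47.04 = 8.96 → 9
  B: 242 − 203.28 = 38.72 → 39
  → #110927
60% tint:
  R: 105 + 90 = 195 → 195
  G: 56 + 0.6×(255−56) = 56 + 119.4 = 175.4 → 175
  B: 242 + 0.6×(255−242) = 242 + 7.8 = 249.8 → 250
  → #C3AFFA

#110927, #C3AFFA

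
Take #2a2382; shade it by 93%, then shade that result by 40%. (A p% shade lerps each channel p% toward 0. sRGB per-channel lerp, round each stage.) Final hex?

#020105

#2a2382 is rgb(42, 35, 130).
A 93% shade moves each channel 93% toward 0:
  R: 42 + 0.93×(0−42) = 42 − 39.06 = 2.94 → 3
  G: 35 − 32.55 = 2.45 → 2
  B: 130 + 0.93×(0−130) = 130 − 120.9 = 9.1 → 9
After the shade: rgb(3, 2, 9) = #030209.
Lerp each channel 40% toward 0:
  R: 3 + 0.4×(0−3) = 3 − 1.2 = 1.8 → 2
  G: 2 − 0.8 = 1.2 → 1
  B: 9 + 0.4×(0−9) = 9 − 3.6 = 5.4 → 5
rgb(2, 1, 5) = #020105.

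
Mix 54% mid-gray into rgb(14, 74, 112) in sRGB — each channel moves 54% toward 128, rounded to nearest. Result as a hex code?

#4C6779

Per channel, c → c + 0.54(128 − c):
  R: 14 + 61.56 = 75.56 → 76
  G: 74 + 29.16 = 103.16 → 103
  B: 112 + 8.64 = 120.64 → 121
rgb(76, 103, 121) = #4C6779.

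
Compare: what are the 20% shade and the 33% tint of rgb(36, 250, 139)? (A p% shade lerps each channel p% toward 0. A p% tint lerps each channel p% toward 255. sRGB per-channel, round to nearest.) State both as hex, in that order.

20% shade:
  R: 36 − 7.2 = 28.8 → 29
  G: 250 − 50 = 200 → 200
  B: 139 − 27.8 = 111.2 → 111
  → #1DC86F
33% tint:
  R: 36 + 0.33×(255−36) = 36 + 72.27 = 108.27 → 108
  G: 250 + 0.33×(255−250) = 250 + 1.65 = 251.65 → 252
  B: 139 + 0.33×(255−139) = 139 + 38.28 = 177.28 → 177
  → #6CFCB1

#1DC86F, #6CFCB1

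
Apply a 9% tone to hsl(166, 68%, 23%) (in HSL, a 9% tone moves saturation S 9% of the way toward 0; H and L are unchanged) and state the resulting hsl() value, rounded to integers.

hsl(166, 62%, 23%)

S moves 9% from 68 toward 0: 68 − 6.12 = 61.88 → 62.
H and L are unchanged.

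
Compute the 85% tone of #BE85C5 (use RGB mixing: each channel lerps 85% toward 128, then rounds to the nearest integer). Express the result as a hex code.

#89818A

#BE85C5 is rgb(190, 133, 197).
Lerp each channel 85% toward 128:
  R: 190 + 0.85×(128−190) = 190 − 52.7 = 137.3 → 137
  G: 133 − 4.25 = 128.75 → 129
  B: 197 + 0.85×(128−197) = 197 − 58.65 = 138.35 → 138
rgb(137, 129, 138) = #89818A.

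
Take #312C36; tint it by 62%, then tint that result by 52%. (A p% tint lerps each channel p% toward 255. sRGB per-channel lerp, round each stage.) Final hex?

#312C36 is rgb(49, 44, 54).
Per channel, c → c + 0.62(255 − c):
  R: 49 + 0.62×(255−49) = 49 + 127.72 = 176.72 → 177
  G: 44 + 130.82 = 174.82 → 175
  B: 54 + 0.62×(255−54) = 54 + 124.62 = 178.62 → 179
After the tint: rgb(177, 175, 179) = #B1AFB3.
Lerp each channel 52% toward 255:
  R: 177 + 0.52×(255−177) = 177 + 40.56 = 217.56 → 218
  G: 175 + 41.6 = 216.6 → 217
  B: 179 + 39.52 = 218.52 → 219
rgb(218, 217, 219) = #DAD9DB.

#DAD9DB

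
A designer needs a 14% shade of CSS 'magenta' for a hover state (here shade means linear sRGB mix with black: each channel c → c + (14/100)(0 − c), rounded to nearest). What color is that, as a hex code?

#db00db

CSS magenta is rgb(255, 0, 255).
Lerp each channel 14% toward 0:
  R: 255 + 0.14×(0−255) = 255 − 35.7 = 219.3 → 219
  G: 0 + 0.14×(0−0) = 0 + 0 = 0 → 0
  B: 255 + 0.14×(0−255) = 255 − 35.7 = 219.3 → 219
rgb(219, 0, 219) = #db00db.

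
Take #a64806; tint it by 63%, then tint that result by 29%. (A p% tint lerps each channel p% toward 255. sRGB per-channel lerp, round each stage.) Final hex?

#e8cfbe

#a64806 is rgb(166, 72, 6).
A 63% tint moves each channel 63% toward 255:
  R: 166 + 56.07 = 222.07 → 222
  G: 72 + 115.29 = 187.29 → 187
  B: 6 + 0.63×(255−6) = 6 + 156.87 = 162.87 → 163
After the tint: rgb(222, 187, 163) = #debba3.
A 29% tint moves each channel 29% toward 255:
  R: 222 + 0.29×(255−222) = 222 + 9.57 = 231.57 → 232
  G: 187 + 19.72 = 206.72 → 207
  B: 163 + 0.29×(255−163) = 163 + 26.68 = 189.68 → 190
rgb(232, 207, 190) = #e8cfbe.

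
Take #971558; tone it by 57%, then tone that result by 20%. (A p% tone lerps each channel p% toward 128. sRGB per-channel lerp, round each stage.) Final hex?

#885B72

#971558 is rgb(151, 21, 88).
Lerp each channel 57% toward 128:
  R: 151 − 13.11 = 137.89 → 138
  G: 21 + 0.57×(128−21) = 21 + 60.99 = 81.99 → 82
  B: 88 + 0.57×(128−88) = 88 + 22.8 = 110.8 → 111
After the tone: rgb(138, 82, 111) = #8A526F.
A 20% tone moves each channel 20% toward 128:
  R: 138 + 0.2×(128−138) = 138 − 2 = 136 → 136
  G: 82 + 9.2 = 91.2 → 91
  B: 111 + 0.2×(128−111) = 111 + 3.4 = 114.4 → 114
rgb(136, 91, 114) = #885B72.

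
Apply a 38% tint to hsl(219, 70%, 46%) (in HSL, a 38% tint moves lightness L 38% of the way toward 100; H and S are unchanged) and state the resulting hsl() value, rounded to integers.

L moves 38% from 46 toward 100: 46 + 20.52 = 66.52 → 67.
H and S are unchanged.

hsl(219, 70%, 67%)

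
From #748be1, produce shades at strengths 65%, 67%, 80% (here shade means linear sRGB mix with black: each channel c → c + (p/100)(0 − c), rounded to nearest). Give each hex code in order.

#29314f, #262e4a, #171c2d

#748be1 is rgb(116, 139, 225).
65%: (116 − 75.4 = 40.6→41, 139 − 90.35 = 48.65→49, 225 − 146.25 = 78.75→79) → #29314f
67%: (116 − 77.72 = 38.28→38, 139 − 93.13 = 45.87→46, 225 − 150.75 = 74.25→74) → #262e4a
80%: (116 − 92.8 = 23.2→23, 139 − 111.2 = 27.8→28, 225 − 180 = 45→45) → #171c2d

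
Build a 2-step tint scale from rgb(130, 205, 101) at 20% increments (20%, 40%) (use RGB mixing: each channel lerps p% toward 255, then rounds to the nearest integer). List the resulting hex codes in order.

20%: (130 + 25 = 155→155, 205 + 10 = 215→215, 101 + 30.8 = 131.8→132) → #9BD784
40%: (130 + 50 = 180→180, 205 + 20 = 225→225, 101 + 61.6 = 162.6→163) → #B4E1A3

#9BD784, #B4E1A3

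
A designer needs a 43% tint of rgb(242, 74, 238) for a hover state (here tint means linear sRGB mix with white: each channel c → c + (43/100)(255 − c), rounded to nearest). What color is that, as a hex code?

#F898F5

Lerp each channel 43% toward 255:
  R: 242 + 5.59 = 247.59 → 248
  G: 74 + 77.83 = 151.83 → 152
  B: 238 + 0.43×(255−238) = 238 + 7.31 = 245.31 → 245
rgb(248, 152, 245) = #F898F5.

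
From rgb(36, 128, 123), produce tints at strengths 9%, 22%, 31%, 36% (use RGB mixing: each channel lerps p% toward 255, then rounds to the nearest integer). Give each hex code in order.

9%: (36 + 19.71 = 55.71→56, 128 + 11.43 = 139.43→139, 123 + 11.88 = 134.88→135) → #388b87
22%: (36 + 48.18 = 84.18→84, 128 + 27.94 = 155.94→156, 123 + 29.04 = 152.04→152) → #549c98
31%: (36 + 67.89 = 103.89→104, 128 + 39.37 = 167.37→167, 123 + 40.92 = 163.92→164) → #68a7a4
36%: (36 + 78.84 = 114.84→115, 128 + 45.72 = 173.72→174, 123 + 47.52 = 170.52→171) → #73aeab

#388b87, #549c98, #68a7a4, #73aeab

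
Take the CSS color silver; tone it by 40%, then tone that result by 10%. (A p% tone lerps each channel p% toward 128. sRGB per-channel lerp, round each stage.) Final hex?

CSS silver is rgb(192, 192, 192).
Per channel, c → c + 0.4(128 − c):
  R: 192 + 0.4×(128−192) = 192 − 25.6 = 166.4 → 166
  G: 192 + 0.4×(128−192) = 192 − 25.6 = 166.4 → 166
  B: 192 + 0.4×(128−192) = 192 − 25.6 = 166.4 → 166
After the tone: rgb(166, 166, 166) = #A6A6A6.
A 10% tone moves each channel 10% toward 128:
  R: 166 − 3.8 = 162.2 → 162
  G: 166 + 0.1×(128−166) = 166 − 3.8 = 162.2 → 162
  B: 166 − 3.8 = 162.2 → 162
rgb(162, 162, 162) = #A2A2A2.

#A2A2A2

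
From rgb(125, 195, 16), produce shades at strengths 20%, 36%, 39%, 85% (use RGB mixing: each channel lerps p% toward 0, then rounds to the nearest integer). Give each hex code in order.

#649C0D, #507D0A, #4C770A, #131D02

20%: (125 − 25 = 100→100, 195 − 39 = 156→156, 16 − 3.2 = 12.8→13) → #649C0D
36%: (125 − 45 = 80→80, 195 − 70.2 = 124.8→125, 16 − 5.76 = 10.24→10) → #507D0A
39%: (125 − 48.75 = 76.25→76, 195 − 76.05 = 118.95→119, 16 − 6.24 = 9.76→10) → #4C770A
85%: (125 − 106.25 = 18.75→19, 195 − 165.75 = 29.25→29, 16 − 13.6 = 2.4→2) → #131D02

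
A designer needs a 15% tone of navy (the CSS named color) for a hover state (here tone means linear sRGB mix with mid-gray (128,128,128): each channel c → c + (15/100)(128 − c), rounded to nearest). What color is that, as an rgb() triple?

CSS navy is rgb(0, 0, 128).
Lerp each channel 15% toward 128:
  R: 0 + 19.2 = 19.2 → 19
  G: 0 + 0.15×(128−0) = 0 + 19.2 = 19.2 → 19
  B: 128 + 0 = 128 → 128

rgb(19, 19, 128)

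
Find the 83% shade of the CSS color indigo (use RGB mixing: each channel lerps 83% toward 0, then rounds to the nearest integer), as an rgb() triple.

rgb(13, 0, 22)

CSS indigo is rgb(75, 0, 130).
Lerp each channel 83% toward 0:
  R: 75 − 62.25 = 12.75 → 13
  G: 0 + 0.83×(0−0) = 0 + 0 = 0 → 0
  B: 130 + 0.83×(0−130) = 130 − 107.9 = 22.1 → 22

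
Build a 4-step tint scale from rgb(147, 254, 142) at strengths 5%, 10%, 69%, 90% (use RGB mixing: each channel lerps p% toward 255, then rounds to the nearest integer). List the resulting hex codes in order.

#98FE94, #9EFE99, #DEFFDC, #F4FFF4

5%: (147 + 5.4 = 152.4→152, 254→254, 142 + 5.65 = 147.65→148) → #98FE94
10%: (147 + 10.8 = 157.8→158, 254→254, 142 + 11.3 = 153.3→153) → #9EFE99
69%: (147 + 74.52 = 221.52→222, 254 + 0.69 = 254.69→255, 142 + 77.97 = 219.97→220) → #DEFFDC
90%: (147 + 97.2 = 244.2→244, 254 + 0.9 = 254.9→255, 142 + 101.7 = 243.7→244) → #F4FFF4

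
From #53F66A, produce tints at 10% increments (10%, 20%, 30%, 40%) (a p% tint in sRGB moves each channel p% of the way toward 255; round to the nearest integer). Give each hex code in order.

#64F779, #75F888, #87F997, #98FAA6

#53F66A is rgb(83, 246, 106).
10%: (83 + 17.2 = 100.2→100, 246 + 0.9 = 246.9→247, 106 + 14.9 = 120.9→121) → #64F779
20%: (83 + 34.4 = 117.4→117, 246 + 1.8 = 247.8→248, 106 + 29.8 = 135.8→136) → #75F888
30%: (83 + 51.6 = 134.6→135, 246 + 2.7 = 248.7→249, 106 + 44.7 = 150.7→151) → #87F997
40%: (83 + 68.8 = 151.8→152, 246 + 3.6 = 249.6→250, 106 + 59.6 = 165.6→166) → #98FAA6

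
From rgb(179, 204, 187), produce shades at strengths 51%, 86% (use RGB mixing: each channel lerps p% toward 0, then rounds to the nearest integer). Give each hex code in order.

#58645c, #191d1a

51%: (179 − 91.29 = 87.71→88, 204 − 104.04 = 99.96→100, 187 − 95.37 = 91.63→92) → #58645c
86%: (179 − 153.94 = 25.06→25, 204 − 175.44 = 28.56→29, 187 − 160.82 = 26.18→26) → #191d1a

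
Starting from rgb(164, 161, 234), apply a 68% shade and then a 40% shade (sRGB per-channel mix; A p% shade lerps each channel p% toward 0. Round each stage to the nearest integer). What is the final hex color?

Per channel, c → c + 0.68(0 − c):
  R: 164 + 0.68×(0−164) = 164 − 111.52 = 52.48 → 52
  G: 161 + 0.68×(0−161) = 161 − 109.48 = 51.52 → 52
  B: 234 + 0.68×(0−234) = 234 − 159.12 = 74.88 → 75
After the shade: rgb(52, 52, 75) = #34344b.
Lerp each channel 40% toward 0:
  R: 52 + 0.4×(0−52) = 52 − 20.8 = 31.2 → 31
  G: 52 − 20.8 = 31.2 → 31
  B: 75 − 30 = 45 → 45
rgb(31, 31, 45) = #1f1f2d.

#1f1f2d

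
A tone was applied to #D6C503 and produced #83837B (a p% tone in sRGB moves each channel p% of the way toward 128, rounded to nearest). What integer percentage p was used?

96%

#D6C503 is rgb(214, 197, 3); #83837B is rgb(131, 131, 123).
On the B channel (widest range): 123 ≈ 3 + (p/100)(128 − 3), so p ≈ 100×(123 − 3)/(128 − 3) = 12000/125 = 96.00.
p = 96 reproduces all three channels after rounding.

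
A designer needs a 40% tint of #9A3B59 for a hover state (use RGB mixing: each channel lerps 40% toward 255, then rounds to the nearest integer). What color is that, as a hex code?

#9A3B59 is rgb(154, 59, 89).
Per channel, c → c + 0.4(255 − c):
  R: 154 + 0.4×(255−154) = 154 + 40.4 = 194.4 → 194
  G: 59 + 0.4×(255−59) = 59 + 78.4 = 137.4 → 137
  B: 89 + 0.4×(255−89) = 89 + 66.4 = 155.4 → 155
rgb(194, 137, 155) = #C2899B.

#C2899B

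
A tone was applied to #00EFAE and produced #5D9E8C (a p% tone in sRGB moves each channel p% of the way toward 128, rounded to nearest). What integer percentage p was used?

73%

#00EFAE is rgb(0, 239, 174); #5D9E8C is rgb(93, 158, 140).
On the R channel (widest range): 93 ≈ 0 + (p/100)(128 − 0), so p ≈ 100×(93 − 0)/(128 − 0) = 9300/128 = 72.66.
p = 73 reproduces all three channels after rounding.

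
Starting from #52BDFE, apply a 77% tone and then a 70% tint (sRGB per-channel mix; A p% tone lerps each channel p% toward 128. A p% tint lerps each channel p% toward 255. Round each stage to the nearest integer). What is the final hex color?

#52BDFE is rgb(82, 189, 254).
Per channel, c → c + 0.77(128 − c):
  R: 82 + 35.42 = 117.42 → 117
  G: 189 + 0.77×(128−189) = 189 − 46.97 = 142.03 → 142
  B: 254 + 0.77×(128−254) = 254 − 97.02 = 156.98 → 157
After the tone: rgb(117, 142, 157) = #758E9D.
Per channel, c → c + 0.7(255 − c):
  R: 117 + 96.6 = 213.6 → 214
  G: 142 + 0.7×(255−142) = 142 + 79.1 = 221.1 → 221
  B: 157 + 0.7×(255−157) = 157 + 68.6 = 225.6 → 226
rgb(214, 221, 226) = #D6DDE2.

#D6DDE2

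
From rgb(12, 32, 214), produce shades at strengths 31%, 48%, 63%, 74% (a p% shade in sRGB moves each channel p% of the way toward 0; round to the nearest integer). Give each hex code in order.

31%: (12 − 3.72 = 8.28→8, 32 − 9.92 = 22.08→22, 214 − 66.34 = 147.66→148) → #081694
48%: (12 − 5.76 = 6.24→6, 32 − 15.36 = 16.64→17, 214 − 102.72 = 111.28→111) → #06116F
63%: (12 − 7.56 = 4.44→4, 32 − 20.16 = 11.84→12, 214 − 134.82 = 79.18→79) → #040C4F
74%: (12 − 8.88 = 3.12→3, 32 − 23.68 = 8.32→8, 214 − 158.36 = 55.64→56) → #030838

#081694, #06116F, #040C4F, #030838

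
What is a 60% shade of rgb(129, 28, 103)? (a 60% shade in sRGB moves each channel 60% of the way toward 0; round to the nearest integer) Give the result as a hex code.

#340b29

A 60% shade moves each channel 60% toward 0:
  R: 129 − 77.4 = 51.6 → 52
  G: 28 + 0.6×(0−28) = 28 − 16.8 = 11.2 → 11
  B: 103 + 0.6×(0−103) = 103 − 61.8 = 41.2 → 41
rgb(52, 11, 41) = #340b29.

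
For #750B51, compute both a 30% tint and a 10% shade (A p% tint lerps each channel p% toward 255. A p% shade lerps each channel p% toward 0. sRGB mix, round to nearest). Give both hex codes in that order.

#9E5485, #690A49

#750B51 is rgb(117, 11, 81).
30% tint:
  R: 117 + 0.3×(255−117) = 117 + 41.4 = 158.4 → 158
  G: 11 + 73.2 = 84.2 → 84
  B: 81 + 52.2 = 133.2 → 133
  → #9E5485
10% shade:
  R: 117 − 11.7 = 105.3 → 105
  G: 11 + 0.1×(0−11) = 11 − 1.1 = 9.9 → 10
  B: 81 + 0.1×(0−81) = 81 − 8.1 = 72.9 → 73
  → #690A49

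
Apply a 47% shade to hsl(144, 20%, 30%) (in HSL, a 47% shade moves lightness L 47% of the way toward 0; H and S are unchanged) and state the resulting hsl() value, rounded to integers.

hsl(144, 20%, 16%)

L moves 47% from 30 toward 0: 30 − 14.1 = 15.9 → 16.
H and S are unchanged.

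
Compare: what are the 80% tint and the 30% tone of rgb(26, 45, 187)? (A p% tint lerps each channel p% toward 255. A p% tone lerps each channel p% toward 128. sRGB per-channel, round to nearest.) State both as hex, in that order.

#D1D5F1, #3946A9

80% tint:
  R: 26 + 0.8×(255−26) = 26 + 183.2 = 209.2 → 209
  G: 45 + 0.8×(255−45) = 45 + 168 = 213 → 213
  B: 187 + 54.4 = 241.4 → 241
  → #D1D5F1
30% tone:
  R: 26 + 0.3×(128−26) = 26 + 30.6 = 56.6 → 57
  G: 45 + 24.9 = 69.9 → 70
  B: 187 + 0.3×(128−187) = 187 − 17.7 = 169.3 → 169
  → #3946A9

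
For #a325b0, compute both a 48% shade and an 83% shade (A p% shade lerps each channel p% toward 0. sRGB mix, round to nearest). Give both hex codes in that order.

#55135c, #1c061e

#a325b0 is rgb(163, 37, 176).
48% shade:
  R: 163 + 0.48×(0−163) = 163 − 78.24 = 84.76 → 85
  G: 37 + 0.48×(0−37) = 37 − 17.76 = 19.24 → 19
  B: 176 − 84.48 = 91.52 → 92
  → #55135c
83% shade:
  R: 163 + 0.83×(0−163) = 163 − 135.29 = 27.71 → 28
  G: 37 + 0.83×(0−37) = 37 − 30.71 = 6.29 → 6
  B: 176 − 146.08 = 29.92 → 30
  → #1c061e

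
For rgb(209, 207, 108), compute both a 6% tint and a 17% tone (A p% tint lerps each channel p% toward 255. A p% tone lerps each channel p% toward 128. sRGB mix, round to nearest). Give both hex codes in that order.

#D4D275, #C3C26F

6% tint:
  R: 209 + 0.06×(255−209) = 209 + 2.76 = 211.76 → 212
  G: 207 + 2.88 = 209.88 → 210
  B: 108 + 0.06×(255−108) = 108 + 8.82 = 116.82 → 117
  → #D4D275
17% tone:
  R: 209 + 0.17×(128−209) = 209 − 13.77 = 195.23 → 195
  G: 207 + 0.17×(128−207) = 207 − 13.43 = 193.57 → 194
  B: 108 + 0.17×(128−108) = 108 + 3.4 = 111.4 → 111
  → #C3C26F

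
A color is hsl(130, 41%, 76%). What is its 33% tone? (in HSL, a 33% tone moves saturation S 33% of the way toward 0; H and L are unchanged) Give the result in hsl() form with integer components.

S moves 33% from 41 toward 0: 41 − 13.53 = 27.47 → 27.
H and L are unchanged.

hsl(130, 27%, 76%)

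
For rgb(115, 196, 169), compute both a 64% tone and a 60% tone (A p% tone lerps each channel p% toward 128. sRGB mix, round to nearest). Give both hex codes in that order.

64% tone:
  R: 115 + 0.64×(128−115) = 115 + 8.32 = 123.32 → 123
  G: 196 + 0.64×(128−196) = 196 − 43.52 = 152.48 → 152
  B: 169 + 0.64×(128−169) = 169 − 26.24 = 142.76 → 143
  → #7B988F
60% tone:
  R: 115 + 0.6×(128−115) = 115 + 7.8 = 122.8 → 123
  G: 196 + 0.6×(128−196) = 196 − 40.8 = 155.2 → 155
  B: 169 − 24.6 = 144.4 → 144
  → #7B9B90

#7B988F, #7B9B90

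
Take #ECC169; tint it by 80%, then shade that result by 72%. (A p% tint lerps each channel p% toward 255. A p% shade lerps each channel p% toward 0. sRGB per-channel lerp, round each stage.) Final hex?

#ECC169 is rgb(236, 193, 105).
Lerp each channel 80% toward 255:
  R: 236 + 0.8×(255−236) = 236 + 15.2 = 251.2 → 251
  G: 193 + 49.6 = 242.6 → 243
  B: 105 + 0.8×(255−105) = 105 + 120 = 225 → 225
After the tint: rgb(251, 243, 225) = #FBF3E1.
Lerp each channel 72% toward 0:
  R: 251 + 0.72×(0−251) = 251 − 180.72 = 70.28 → 70
  G: 243 + 0.72×(0−243) = 243 − 174.96 = 68.04 → 68
  B: 225 − 162 = 63 → 63
rgb(70, 68, 63) = #46443F.

#46443F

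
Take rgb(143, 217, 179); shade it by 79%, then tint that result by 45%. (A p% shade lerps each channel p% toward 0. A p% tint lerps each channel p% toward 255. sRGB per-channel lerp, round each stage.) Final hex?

#838c88

A 79% shade moves each channel 79% toward 0:
  R: 143 − 112.97 = 30.03 → 30
  G: 217 − 171.43 = 45.57 → 46
  B: 179 − 141.41 = 37.59 → 38
After the shade: rgb(30, 46, 38) = #1e2e26.
Lerp each channel 45% toward 255:
  R: 30 + 0.45×(255−30) = 30 + 101.25 = 131.25 → 131
  G: 46 + 94.05 = 140.05 → 140
  B: 38 + 0.45×(255−38) = 38 + 97.65 = 135.65 → 136
rgb(131, 140, 136) = #838c88.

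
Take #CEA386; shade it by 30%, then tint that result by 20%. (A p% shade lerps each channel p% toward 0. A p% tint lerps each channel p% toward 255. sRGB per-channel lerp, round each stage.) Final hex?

#A68E7E

#CEA386 is rgb(206, 163, 134).
A 30% shade moves each channel 30% toward 0:
  R: 206 + 0.3×(0−206) = 206 − 61.8 = 144.2 → 144
  G: 163 − 48.9 = 114.1 → 114
  B: 134 + 0.3×(0−134) = 134 − 40.2 = 93.8 → 94
After the shade: rgb(144, 114, 94) = #90725E.
Per channel, c → c + 0.2(255 − c):
  R: 144 + 0.2×(255−144) = 144 + 22.2 = 166.2 → 166
  G: 114 + 0.2×(255−114) = 114 + 28.2 = 142.2 → 142
  B: 94 + 32.2 = 126.2 → 126
rgb(166, 142, 126) = #A68E7E.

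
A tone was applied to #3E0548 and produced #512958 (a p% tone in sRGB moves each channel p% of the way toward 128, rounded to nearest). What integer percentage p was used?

#3E0548 is rgb(62, 5, 72); #512958 is rgb(81, 41, 88).
On the G channel (widest range): 41 ≈ 5 + (p/100)(128 − 5), so p ≈ 100×(41 − 5)/(128 − 5) = 3600/123 = 29.27.
p = 29 reproduces all three channels after rounding.

29%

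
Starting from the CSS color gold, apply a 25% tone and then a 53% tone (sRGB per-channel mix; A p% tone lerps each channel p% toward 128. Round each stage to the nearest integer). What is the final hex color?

CSS gold is rgb(255, 215, 0).
Per channel, c → c + 0.25(128 − c):
  R: 255 + 0.25×(128−255) = 255 − 31.75 = 223.25 → 223
  G: 215 + 0.25×(128−215) = 215 − 21.75 = 193.25 → 193
  B: 0 + 0.25×(128−0) = 0 + 32 = 32 → 32
After the tone: rgb(223, 193, 32) = #dfc120.
A 53% tone moves each channel 53% toward 128:
  R: 223 + 0.53×(128−223) = 223 − 50.35 = 172.65 → 173
  G: 193 + 0.53×(128−193) = 193 − 34.45 = 158.55 → 159
  B: 32 + 50.88 = 82.88 → 83
rgb(173, 159, 83) = #ad9f53.

#ad9f53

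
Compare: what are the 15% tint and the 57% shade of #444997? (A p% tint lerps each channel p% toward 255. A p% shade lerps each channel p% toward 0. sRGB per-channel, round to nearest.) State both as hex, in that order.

#6064A7, #1D1F41

#444997 is rgb(68, 73, 151).
15% tint:
  R: 68 + 0.15×(255−68) = 68 + 28.05 = 96.05 → 96
  G: 73 + 27.3 = 100.3 → 100
  B: 151 + 15.6 = 166.6 → 167
  → #6064A7
57% shade:
  R: 68 − 38.76 = 29.24 → 29
  G: 73 − 41.61 = 31.39 → 31
  B: 151 + 0.57×(0−151) = 151 − 86.07 = 64.93 → 65
  → #1D1F41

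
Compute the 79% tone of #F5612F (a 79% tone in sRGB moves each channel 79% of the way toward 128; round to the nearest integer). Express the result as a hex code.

#99796F

#F5612F is rgb(245, 97, 47).
A 79% tone moves each channel 79% toward 128:
  R: 245 − 92.43 = 152.57 → 153
  G: 97 + 0.79×(128−97) = 97 + 24.49 = 121.49 → 121
  B: 47 + 0.79×(128−47) = 47 + 63.99 = 110.99 → 111
rgb(153, 121, 111) = #99796F.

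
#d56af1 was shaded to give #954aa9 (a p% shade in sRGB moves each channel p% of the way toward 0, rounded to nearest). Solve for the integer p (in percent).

#d56af1 is rgb(213, 106, 241); #954aa9 is rgb(149, 74, 169).
On the B channel (widest range): 169 ≈ 241 + (p/100)(0 − 241), so p ≈ 100×(169 − 241)/(0 − 241) = -7200/-241 = 29.88.
p = 30 reproduces all three channels after rounding.

30%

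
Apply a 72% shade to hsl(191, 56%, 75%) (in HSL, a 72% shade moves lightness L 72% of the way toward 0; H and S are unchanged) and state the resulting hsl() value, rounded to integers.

hsl(191, 56%, 21%)

L moves 72% from 75 toward 0: 75 − 54 = 21 → 21.
H and S are unchanged.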